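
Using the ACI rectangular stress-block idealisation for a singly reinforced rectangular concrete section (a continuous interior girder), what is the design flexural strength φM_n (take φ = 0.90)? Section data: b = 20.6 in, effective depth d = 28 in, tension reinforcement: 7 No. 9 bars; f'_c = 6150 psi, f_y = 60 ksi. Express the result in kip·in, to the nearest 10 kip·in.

φM_n ≈ 9850 kip·in

A_s = 7 × 1 = 7 in².
T = A_s f_y = 7 × 60 = 420 kips.
a = T/(0.85 f'_c b) = 420/(0.85 × 6.15 × 20.6) = 3.900 in.
M_n = T(d − a/2) = 420 × (28 − 1.95) = 10941.0 kip·in.
φM_n = 0.90 × 10941.0 = 9846.9 kip·in.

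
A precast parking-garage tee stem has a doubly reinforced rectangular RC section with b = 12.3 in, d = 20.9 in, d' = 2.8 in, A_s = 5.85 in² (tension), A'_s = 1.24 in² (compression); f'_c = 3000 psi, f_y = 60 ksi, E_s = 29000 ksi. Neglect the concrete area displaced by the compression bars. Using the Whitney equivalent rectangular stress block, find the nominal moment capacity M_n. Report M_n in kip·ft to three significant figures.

M_n ≈ 492 kip·ft

Assume both steels yield.
a = (A_s − A'_s) f_y/(0.85 f'_c b) = (5.85 − 1.24) × 60/(0.85 × 3 × 12.3) = 8.819 in.
c = a/β₁ = 8.819/0.85 = 10.375 in; ε'_s = 0.003(c − d')/c = 0.0022 ≥ ε_y = 0.0021, so the compression steel yields.
M_n = (A_s − A'_s) f_y (d − a/2) + A'_s f_y (d − d') = 276.6 × (20.9 − 4.4095) + 74.4 × (20.9 − 2.8) = 4561.3 + 1346.6 = 5907.9 kip·in = 5907.9/12 = 492.33 kip·ft.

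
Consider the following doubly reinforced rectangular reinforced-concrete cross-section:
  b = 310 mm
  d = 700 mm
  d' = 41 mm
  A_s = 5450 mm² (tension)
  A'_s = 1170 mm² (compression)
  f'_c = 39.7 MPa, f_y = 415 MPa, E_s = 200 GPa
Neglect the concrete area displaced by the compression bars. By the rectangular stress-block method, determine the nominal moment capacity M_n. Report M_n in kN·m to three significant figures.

M_n ≈ 1410 kN·m

Assume both tension and compression steel yield.
Net tension couple steel: A_s − A'_s = 4280 mm².
a = (A_s − A'_s) f_y / (0.85 f'_c b) = 1776200/(0.85 × 39.7 × 310) = 169.79 mm.
c = a/β₁ = 169.79/0.766 = 221.66 mm; ε'_s = 0.003(c − d')/c = 0.0024 ≥ f_y/E_s = 0.0021, so compression steel does yield.
M_n = (A_s − A'_s) f_y (d − a/2) + A'_s f_y (d − d') = [1776200 × (700 − 84.895) + 485550 × (700 − 41)] × 10⁻⁶ = 1092.55 + 319.98 = 1412.53 kN·m.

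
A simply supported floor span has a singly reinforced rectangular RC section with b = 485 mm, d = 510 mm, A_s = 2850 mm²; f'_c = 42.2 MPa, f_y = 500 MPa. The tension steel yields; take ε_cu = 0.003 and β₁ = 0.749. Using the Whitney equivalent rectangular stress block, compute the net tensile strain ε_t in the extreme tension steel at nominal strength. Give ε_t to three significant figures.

ε_t ≈ 0.0110

a = A_s f_y/(0.85 f'_c b) = 81.91 mm.
β₁ = 0.749, so c = a/β₁ = 81.91/0.749 = 109.36 mm.
From the linear strain diagram with ε_cu = 0.003: ε_t = 0.003 (d − c)/c = 0.003 × (510 − 109.36)/109.36 = 0.0110.
Since ε_t ≥ 0.005, the section is tension-controlled.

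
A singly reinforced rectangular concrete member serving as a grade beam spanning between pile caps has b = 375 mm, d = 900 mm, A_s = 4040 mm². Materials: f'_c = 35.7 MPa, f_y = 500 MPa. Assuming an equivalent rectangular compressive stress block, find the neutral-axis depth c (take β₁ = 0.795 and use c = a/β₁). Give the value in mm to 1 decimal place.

T = A_s f_y = 4040 × 500 = 2020000 N = 2020 kN.
Setting C = 0.85 f'_c a b equal to T: a = 2020000/(0.85 × 35.7 × 375) = 177.514 mm.
With β₁ = 0.795, c = a/β₁ = 177.514/0.795 = 223.3 mm.

c ≈ 223.3 mm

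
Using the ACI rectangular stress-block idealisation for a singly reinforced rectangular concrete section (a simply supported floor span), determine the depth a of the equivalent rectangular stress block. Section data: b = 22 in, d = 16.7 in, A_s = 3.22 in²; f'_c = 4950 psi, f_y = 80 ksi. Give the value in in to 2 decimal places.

T = A_s f_y = 3.22 × 80 = 257.6 kips.
a = T/(0.85 f'_c b) = 257.6/(0.85 × 4.95 × 22) = 2.78 in.

a ≈ 2.78 in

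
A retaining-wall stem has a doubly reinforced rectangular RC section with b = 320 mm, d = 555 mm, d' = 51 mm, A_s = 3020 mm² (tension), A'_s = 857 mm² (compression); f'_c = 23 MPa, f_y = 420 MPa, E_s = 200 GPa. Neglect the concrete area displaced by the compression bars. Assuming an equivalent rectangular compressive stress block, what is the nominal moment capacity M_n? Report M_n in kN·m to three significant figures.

M_n ≈ 620 kN·m

Assume both tension and compression steel yield.
Net tension couple steel: A_s − A'_s = 2163 mm².
a = (A_s − A'_s) f_y / (0.85 f'_c b) = 908460/(0.85 × 23 × 320) = 145.21 mm.
c = a/β₁ = 145.21/0.85 = 170.84 mm; ε'_s = 0.003(c − d')/c = 0.0021 ≥ f_y/E_s = 0.0021, so compression steel does yield.
M_n = (A_s − A'_s) f_y (d − a/2) + A'_s f_y (d − d') = [908460 × (555 − 72.605) + 359940 × (555 − 51)] × 10⁻⁶ = 438.24 + 181.41 = 619.65 kN·m.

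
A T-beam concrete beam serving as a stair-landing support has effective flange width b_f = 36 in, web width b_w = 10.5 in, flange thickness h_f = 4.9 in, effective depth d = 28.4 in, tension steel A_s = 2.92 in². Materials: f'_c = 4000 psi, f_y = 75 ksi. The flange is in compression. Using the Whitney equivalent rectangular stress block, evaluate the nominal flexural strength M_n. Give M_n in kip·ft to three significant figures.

M_n ≈ 502 kip·ft

Tension: T = A_s f_y = 2.92 × 75 = 219 kips.
Try a within the flange: a = T/(0.85 f'_c b_f) = 219/(0.85 × 4 × 36) = 1.789 in.
Since a = 1.789 ≤ h_f = 4.9 in, the stress block lies entirely in the flange; analyse as a rectangular beam of width b_f.
M_n = T(d − a/2) = 219 × (28.4 − 0.8945) = 6023.7 kip·in.
M_n = 6023.7/12 = 501.98 kip·ft.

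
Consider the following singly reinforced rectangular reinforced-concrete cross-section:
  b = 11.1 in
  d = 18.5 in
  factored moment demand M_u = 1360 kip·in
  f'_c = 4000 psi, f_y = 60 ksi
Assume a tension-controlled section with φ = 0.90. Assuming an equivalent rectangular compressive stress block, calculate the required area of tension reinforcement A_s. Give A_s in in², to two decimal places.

A_s ≈ 1.45 in²

M_n = M_u/φ = 1360/0.90 = 1511.11 kip·in.
From M_n = 0.85 f'_c a b (d − a/2):
a = d − √(d² − 2M_n/(0.85 f'_c b)) = 18.5 − √(18.5² − 2 × 1511.11/(0.85 × 4 × 11.1)) = 2.308 in.
A_s = 0.85 f'_c a b / f_y = 0.85 × 4 × 2.308 × 11.1 / 60 = 1.452 in².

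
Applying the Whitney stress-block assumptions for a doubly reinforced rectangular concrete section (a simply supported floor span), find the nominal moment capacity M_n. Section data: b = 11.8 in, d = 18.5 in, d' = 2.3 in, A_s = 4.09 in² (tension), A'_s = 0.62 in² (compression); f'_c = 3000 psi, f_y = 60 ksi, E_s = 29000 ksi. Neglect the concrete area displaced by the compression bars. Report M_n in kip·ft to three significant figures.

Assume both steels yield.
a = (A_s − A'_s) f_y/(0.85 f'_c b) = (4.09 − 0.62) × 60/(0.85 × 3 × 11.8) = 6.919 in.
c = a/β₁ = 6.919/0.85 = 8.140 in; ε'_s = 0.003(c − d')/c = 0.0022 ≥ ε_y = 0.0021, so the compression steel yields.
M_n = (A_s − A'_s) f_y (d − a/2) + A'_s f_y (d − d') = 208.2 × (18.5 − 3.4595) + 37.2 × (18.5 − 2.3) = 3131.4 + 602.6 = 3734.0 kip·in = 3734.0/12 = 311.17 kip·ft.

M_n ≈ 311 kip·ft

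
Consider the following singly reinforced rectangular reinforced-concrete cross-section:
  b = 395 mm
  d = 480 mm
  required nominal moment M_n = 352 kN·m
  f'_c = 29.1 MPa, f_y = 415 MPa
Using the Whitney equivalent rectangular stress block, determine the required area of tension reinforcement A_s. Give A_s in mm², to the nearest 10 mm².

With M_n = 0.85 f'_c a b (d − a/2), solve the quadratic for a:
a = d − √(d² − 2M_n/(0.85 f'_c b)) = 480 − √(480² − 2 × 352×10⁶/(0.85 × 29.1 × 395)) = 82.07 mm.
A_s = 0.85 f'_c a b / f_y = 0.85 × 29.1 × 82.07 × 395 / 415 = 1932.2 mm².

A_s ≈ 1930 mm²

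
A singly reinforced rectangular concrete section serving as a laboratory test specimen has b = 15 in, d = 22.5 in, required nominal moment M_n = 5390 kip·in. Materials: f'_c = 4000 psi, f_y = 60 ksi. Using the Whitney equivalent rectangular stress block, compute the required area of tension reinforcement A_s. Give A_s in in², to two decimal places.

A_s ≈ 4.53 in²

From M_n = 0.85 f'_c a b (d − a/2):
a = d − √(d² − 2M_n/(0.85 f'_c b)) = 22.5 − √(22.5² − 2 × 5390/(0.85 × 4 × 15)) = 5.328 in.
A_s = 0.85 f'_c a b / f_y = 0.85 × 4 × 5.328 × 15 / 60 = 4.529 in².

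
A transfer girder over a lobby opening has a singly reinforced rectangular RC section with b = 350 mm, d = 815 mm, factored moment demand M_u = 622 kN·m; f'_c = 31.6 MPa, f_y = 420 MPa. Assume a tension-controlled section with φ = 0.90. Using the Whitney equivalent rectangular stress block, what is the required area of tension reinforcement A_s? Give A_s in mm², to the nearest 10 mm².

M_n = M_u/φ = 622/0.90 = 691.111 kN·m.
With M_n = 0.85 f'_c a b (d − a/2), solve the quadratic for a:
a = d − √(d² − 2M_n/(0.85 f'_c b)) = 815 − √(815² − 2 × 691.111×10⁶/(0.85 × 31.6 × 350)) = 95.84 mm.
A_s = 0.85 f'_c a b / f_y = 0.85 × 31.6 × 95.84 × 350 / 420 = 2145.2 mm².

A_s ≈ 2150 mm²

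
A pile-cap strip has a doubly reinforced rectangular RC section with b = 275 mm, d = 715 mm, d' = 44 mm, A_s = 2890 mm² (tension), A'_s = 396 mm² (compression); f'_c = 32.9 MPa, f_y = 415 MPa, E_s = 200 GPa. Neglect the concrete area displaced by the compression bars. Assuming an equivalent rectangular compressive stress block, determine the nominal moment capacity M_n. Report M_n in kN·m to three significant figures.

Assume both tension and compression steel yield.
Net tension couple steel: A_s − A'_s = 2494 mm².
a = (A_s − A'_s) f_y / (0.85 f'_c b) = 1035010/(0.85 × 32.9 × 275) = 134.59 mm.
c = a/β₁ = 134.59/0.815 = 165.14 mm; ε'_s = 0.003(c − d')/c = 0.0022 ≥ f_y/E_s = 0.0021, so compression steel does yield.
M_n = (A_s − A'_s) f_y (d − a/2) + A'_s f_y (d − d') = [1035010 × (715 − 67.295) + 164340 × (715 − 44)] × 10⁻⁶ = 670.38 + 110.27 = 780.65 kN·m.

M_n ≈ 781 kN·m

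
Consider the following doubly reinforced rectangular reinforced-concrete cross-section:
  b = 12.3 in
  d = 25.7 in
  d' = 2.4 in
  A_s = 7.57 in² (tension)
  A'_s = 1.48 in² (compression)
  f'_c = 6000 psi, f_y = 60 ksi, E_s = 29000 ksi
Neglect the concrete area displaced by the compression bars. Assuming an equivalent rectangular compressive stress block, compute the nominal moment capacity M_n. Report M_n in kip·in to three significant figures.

M_n ≈ 10400 kip·in

Assume both steels yield.
a = (A_s − A'_s) f_y/(0.85 f'_c b) = (7.57 − 1.48) × 60/(0.85 × 6 × 12.3) = 5.825 in.
c = a/β₁ = 5.825/0.75 = 7.767 in; ε'_s = 0.003(c − d')/c = 0.0021 ≥ ε_y = 0.0021, so the compression steel yields.
M_n = (A_s − A'_s) f_y (d − a/2) + A'_s f_y (d − d') = 365.4 × (25.7 − 2.9125) + 88.8 × (25.7 − 2.4) = 8326.6 + 2069.0 = 10395.6 kip·in.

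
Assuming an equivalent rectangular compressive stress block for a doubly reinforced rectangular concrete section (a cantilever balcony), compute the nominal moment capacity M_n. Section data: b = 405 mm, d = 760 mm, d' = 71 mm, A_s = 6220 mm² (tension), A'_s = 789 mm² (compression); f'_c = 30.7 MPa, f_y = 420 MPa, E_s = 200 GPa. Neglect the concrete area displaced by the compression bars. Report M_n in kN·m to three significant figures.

Assume both tension and compression steel yield.
Net tension couple steel: A_s − A'_s = 5431 mm².
a = (A_s − A'_s) f_y / (0.85 f'_c b) = 2281020/(0.85 × 30.7 × 405) = 215.83 mm.
c = a/β₁ = 215.83/0.831 = 259.72 mm; ε'_s = 0.003(c − d')/c = 0.0022 ≥ f_y/E_s = 0.0021, so compression steel does yield.
M_n = (A_s − A'_s) f_y (d − a/2) + A'_s f_y (d − d') = [2281020 × (760 − 107.915) + 331380 × (760 − 71)] × 10⁻⁶ = 1487.42 + 228.32 = 1715.74 kN·m.

M_n ≈ 1720 kN·m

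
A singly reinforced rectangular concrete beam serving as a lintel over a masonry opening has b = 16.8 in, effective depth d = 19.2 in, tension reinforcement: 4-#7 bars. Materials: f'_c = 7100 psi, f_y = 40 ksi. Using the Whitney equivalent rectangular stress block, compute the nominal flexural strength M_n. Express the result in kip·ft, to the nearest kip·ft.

M_n ≈ 150 kip·ft

A_s = 4 × 0.6 = 2.4 in².
T = A_s f_y = 2.4 × 40 = 96 kips.
a = T/(0.85 f'_c b) = 96/(0.85 × 7.1 × 16.8) = 0.947 in.
M_n = T(d − a/2) = 96 × (19.2 − 0.4735) = 1797.7 kip·in = 1797.7/12 = 149.81 kip·ft.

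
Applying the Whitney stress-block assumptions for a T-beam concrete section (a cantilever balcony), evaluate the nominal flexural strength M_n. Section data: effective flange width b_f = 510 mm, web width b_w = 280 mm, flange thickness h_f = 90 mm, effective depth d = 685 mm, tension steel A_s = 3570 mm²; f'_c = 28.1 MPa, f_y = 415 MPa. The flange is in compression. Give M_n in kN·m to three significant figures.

Tension: T = A_s f_y = 3570 × 415 = 1481550 N.
Try a within the flange: a = T/(0.85 f'_c b_f) = 1481550/(0.85 × 28.1 × 510) = 121.62 mm.
a = 121.62 > h_f = 90 mm: the block extends into the web. Split into flange-overhang and web parts.
C_f = 0.85 f'_c (b_f − b_w) h_f = 0.85 × 28.1 × (510 − 280) × 90 = 494420 N.
Remaining web compression depth: a_w = (T − C_f)/(0.85 f'_c b_w) = (1481550 − 494420)/(0.85 × 28.1 × 280) = 147.60 mm.
M_n = C_f(d − h_f/2) + (T − C_f)(d − a_w/2) = 494420 × (685 − 45) + 987130 × (685 − 73.8) = 316.43 + 603.33 = 919.76 × 10⁶ N·mm.
M_n = 919.76 kN·m.

M_n ≈ 920 kN·m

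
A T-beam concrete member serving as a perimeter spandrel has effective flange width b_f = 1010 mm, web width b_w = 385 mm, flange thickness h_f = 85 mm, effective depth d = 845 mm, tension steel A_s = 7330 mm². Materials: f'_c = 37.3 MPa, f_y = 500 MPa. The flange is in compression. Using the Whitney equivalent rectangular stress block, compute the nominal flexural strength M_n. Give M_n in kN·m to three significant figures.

M_n ≈ 2860 kN·m

Tension: T = A_s f_y = 7330 × 500 = 3665000 N.
Try a within the flange: a = T/(0.85 f'_c b_f) = 3665000/(0.85 × 37.3 × 1010) = 114.45 mm.
a = 114.45 > h_f = 85 mm: the block extends into the web. Split into flange-overhang and web parts.
C_f = 0.85 f'_c (b_f − b_w) h_f = 0.85 × 37.3 × (1010 − 385) × 85 = 1684328 N.
Remaining web compression depth: a_w = (T − C_f)/(0.85 f'_c b_w) = (3665000 − 1684328)/(0.85 × 37.3 × 385) = 162.26 mm.
M_n = C_f(d − h_f/2) + (T − C_f)(d − a_w/2) = 1684328 × (845 − 42.5) + 1980672 × (845 − 81.13) = 1351.67 + 1512.98 = 2864.65 × 10⁶ N·mm.
M_n = 2864.65 kN·m.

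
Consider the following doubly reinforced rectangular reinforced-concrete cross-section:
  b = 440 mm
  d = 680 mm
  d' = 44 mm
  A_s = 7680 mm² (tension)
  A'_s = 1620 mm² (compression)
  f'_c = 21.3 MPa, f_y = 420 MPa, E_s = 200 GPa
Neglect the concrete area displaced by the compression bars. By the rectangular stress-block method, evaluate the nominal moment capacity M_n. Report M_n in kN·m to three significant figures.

Assume both tension and compression steel yield.
Net tension couple steel: A_s − A'_s = 6060 mm².
a = (A_s − A'_s) f_y / (0.85 f'_c b) = 2545200/(0.85 × 21.3 × 440) = 319.50 mm.
c = a/β₁ = 319.50/0.85 = 375.88 mm; ε'_s = 0.003(c − d')/c = 0.0026 ≥ f_y/E_s = 0.0021, so compression steel does yield.
M_n = (A_s − A'_s) f_y (d − a/2) + A'_s f_y (d − d') = [2545200 × (680 − 159.75) + 680400 × (680 − 44)] × 10⁻⁶ = 1324.14 + 432.73 = 1756.87 kN·m.

M_n ≈ 1760 kN·m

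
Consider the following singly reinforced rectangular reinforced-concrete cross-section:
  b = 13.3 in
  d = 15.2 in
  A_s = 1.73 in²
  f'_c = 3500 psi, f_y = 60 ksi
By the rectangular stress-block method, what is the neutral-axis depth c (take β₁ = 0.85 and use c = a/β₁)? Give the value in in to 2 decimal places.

c ≈ 3.09 in

T = A_s f_y = 1.73 × 60 = 103.8 kips.
a = T/(0.85 f'_c b) = 103.8/(0.85 × 3.5 × 13.3) = 2.6234 in.
With β₁ = 0.85, c = a/β₁ = 2.6234/0.85 = 3.09 in.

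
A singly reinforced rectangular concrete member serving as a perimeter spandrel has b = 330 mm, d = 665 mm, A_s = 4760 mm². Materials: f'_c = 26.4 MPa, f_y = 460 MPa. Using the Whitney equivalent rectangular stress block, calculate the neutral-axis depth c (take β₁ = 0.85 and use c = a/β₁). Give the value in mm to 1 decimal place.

c ≈ 347.9 mm

T = A_s f_y = 4760 × 460 = 2189600 N = 2189.6 kN.
Setting C = 0.85 f'_c a b equal to T: a = 2189600/(0.85 × 26.4 × 330) = 295.684 mm.
With β₁ = 0.85, c = a/β₁ = 295.684/0.85 = 347.9 mm.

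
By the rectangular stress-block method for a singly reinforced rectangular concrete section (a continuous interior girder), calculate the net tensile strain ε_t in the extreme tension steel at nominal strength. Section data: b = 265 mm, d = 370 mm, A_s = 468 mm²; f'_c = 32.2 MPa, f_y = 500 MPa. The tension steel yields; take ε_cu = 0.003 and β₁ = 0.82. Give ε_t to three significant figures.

a = A_s f_y/(0.85 f'_c b) = 32.26 mm.
β₁ = 0.82, so c = a/β₁ = 32.26/0.82 = 39.34 mm.
From the linear strain diagram with ε_cu = 0.003: ε_t = 0.003 (d − c)/c = 0.003 × (370 − 39.34)/39.34 = 0.0252.
Since ε_t ≥ 0.005, the section is tension-controlled.

ε_t ≈ 0.0252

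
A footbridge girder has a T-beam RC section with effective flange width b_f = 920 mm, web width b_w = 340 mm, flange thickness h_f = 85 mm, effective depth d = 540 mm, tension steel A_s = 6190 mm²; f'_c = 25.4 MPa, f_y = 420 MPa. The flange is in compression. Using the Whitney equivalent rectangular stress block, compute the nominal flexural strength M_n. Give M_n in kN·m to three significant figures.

M_n ≈ 1200 kN·m

Tension: T = A_s f_y = 6190 × 420 = 2599800 N.
Try a within the flange: a = T/(0.85 f'_c b_f) = 2599800/(0.85 × 25.4 × 920) = 130.89 mm.
a = 130.89 > h_f = 85 mm: the block extends into the web. Split into flange-overhang and web parts.
C_f = 0.85 f'_c (b_f − b_w) h_f = 0.85 × 25.4 × (920 − 340) × 85 = 1064387 N.
Remaining web compression depth: a_w = (T − C_f)/(0.85 f'_c b_w) = (2599800 − 1064387)/(0.85 × 25.4 × 340) = 209.17 mm.
M_n = C_f(d − h_f/2) + (T − C_f)(d − a_w/2) = 1064387 × (540 − 42.5) + 1535413 × (540 − 104.585) = 529.53 + 668.54 = 1198.07 × 10⁶ N·mm.
M_n = 1198.07 kN·m.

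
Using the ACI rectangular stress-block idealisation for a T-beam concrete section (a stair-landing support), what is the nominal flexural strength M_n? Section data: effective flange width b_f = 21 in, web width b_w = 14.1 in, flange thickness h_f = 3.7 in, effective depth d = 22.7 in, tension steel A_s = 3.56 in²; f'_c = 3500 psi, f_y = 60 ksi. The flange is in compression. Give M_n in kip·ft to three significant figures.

M_n ≈ 374 kip·ft

Tension: T = A_s f_y = 3.56 × 60 = 213.6 kips.
Try a within the flange: a = T/(0.85 f'_c b_f) = 213.6/(0.85 × 3.5 × 21) = 3.419 in.
Since a = 3.419 ≤ h_f = 3.7 in, the stress block lies entirely in the flange; analyse as a rectangular beam of width b_f.
M_n = T(d − a/2) = 213.6 × (22.7 − 1.7095) = 4483.6 kip·in.
M_n = 4483.6/12 = 373.63 kip·ft.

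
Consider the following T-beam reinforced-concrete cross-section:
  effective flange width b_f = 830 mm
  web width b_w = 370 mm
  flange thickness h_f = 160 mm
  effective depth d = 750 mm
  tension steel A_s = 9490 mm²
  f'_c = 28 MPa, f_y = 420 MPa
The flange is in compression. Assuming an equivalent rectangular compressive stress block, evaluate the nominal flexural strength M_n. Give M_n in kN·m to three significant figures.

Tension: T = A_s f_y = 9490 × 420 = 3985800 N.
Try a within the flange: a = T/(0.85 f'_c b_f) = 3985800/(0.85 × 28 × 830) = 201.77 mm.
a = 201.77 > h_f = 160 mm: the block extends into the web. Split into flange-overhang and web parts.
C_f = 0.85 f'_c (b_f − b_w) h_f = 0.85 × 28 × (830 − 370) × 160 = 1751680 N.
Remaining web compression depth: a_w = (T − C_f)/(0.85 f'_c b_w) = (3985800 − 1751680)/(0.85 × 28 × 370) = 253.70 mm.
M_n = C_f(d − h_f/2) + (T − C_f)(d − a_w/2) = 1751680 × (750 − 80) + 2234120 × (750 − 126.85) = 1173.63 + 1392.19 = 2565.82 × 10⁶ N·mm.
M_n = 2565.82 kN·m.

M_n ≈ 2570 kN·m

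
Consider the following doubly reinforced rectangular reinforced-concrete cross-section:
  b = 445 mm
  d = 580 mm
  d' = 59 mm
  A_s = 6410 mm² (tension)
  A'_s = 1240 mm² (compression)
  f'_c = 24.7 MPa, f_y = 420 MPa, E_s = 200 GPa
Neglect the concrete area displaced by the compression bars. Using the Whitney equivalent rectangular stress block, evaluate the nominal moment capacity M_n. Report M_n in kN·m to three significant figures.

Assume both tension and compression steel yield.
Net tension couple steel: A_s − A'_s = 5170 mm².
a = (A_s − A'_s) f_y / (0.85 f'_c b) = 2171400/(0.85 × 24.7 × 445) = 232.41 mm.
c = a/β₁ = 232.41/0.85 = 273.42 mm; ε'_s = 0.003(c − d')/c = 0.0024 ≥ f_y/E_s = 0.0021, so compression steel does yield.
M_n = (A_s − A'_s) f_y (d − a/2) + A'_s f_y (d − d') = [2171400 × (580 − 116.205) + 520800 × (580 − 59)] × 10⁻⁶ = 1007.08 + 271.34 = 1278.42 kN·m.

M_n ≈ 1280 kN·m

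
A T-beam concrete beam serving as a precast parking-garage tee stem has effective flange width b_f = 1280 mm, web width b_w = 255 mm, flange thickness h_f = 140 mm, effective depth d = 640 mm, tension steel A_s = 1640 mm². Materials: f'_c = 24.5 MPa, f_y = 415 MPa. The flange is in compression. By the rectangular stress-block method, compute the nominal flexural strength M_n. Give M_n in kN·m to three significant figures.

Tension: T = A_s f_y = 1640 × 415 = 680600 N.
Try a within the flange: a = T/(0.85 f'_c b_f) = 680600/(0.85 × 24.5 × 1280) = 25.53 mm.
Since a = 25.53 ≤ h_f = 140 mm, the stress block lies entirely in the flange; analyse as a rectangular beam of width b_f.
M_n = T(d − a/2) = 680600 × (640 − 12.765) = 426.90 × 10⁶ N·mm.
M_n = 426.90 kN·m.

M_n ≈ 427 kN·m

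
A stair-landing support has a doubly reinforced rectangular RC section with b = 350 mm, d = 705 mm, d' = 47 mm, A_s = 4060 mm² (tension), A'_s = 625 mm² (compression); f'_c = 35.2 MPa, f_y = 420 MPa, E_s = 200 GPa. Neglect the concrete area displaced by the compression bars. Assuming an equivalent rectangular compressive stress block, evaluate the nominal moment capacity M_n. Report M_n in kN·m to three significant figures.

M_n ≈ 1090 kN·m

Assume both tension and compression steel yield.
Net tension couple steel: A_s − A'_s = 3435 mm².
a = (A_s − A'_s) f_y / (0.85 f'_c b) = 1442700/(0.85 × 35.2 × 350) = 137.77 mm.
c = a/β₁ = 137.77/0.799 = 172.43 mm; ε'_s = 0.003(c − d')/c = 0.0022 ≥ f_y/E_s = 0.0021, so compression steel does yield.
M_n = (A_s − A'_s) f_y (d − a/2) + A'_s f_y (d − d') = [1442700 × (705 − 68.885) + 262500 × (705 − 47)] × 10⁻⁶ = 917.72 + 172.73 = 1090.45 kN·m.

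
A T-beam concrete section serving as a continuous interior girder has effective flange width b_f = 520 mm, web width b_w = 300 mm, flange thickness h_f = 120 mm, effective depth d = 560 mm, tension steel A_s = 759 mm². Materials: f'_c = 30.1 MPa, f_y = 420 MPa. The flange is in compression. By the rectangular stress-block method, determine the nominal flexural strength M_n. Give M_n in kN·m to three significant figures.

Tension: T = A_s f_y = 759 × 420 = 318780 N.
Try a within the flange: a = T/(0.85 f'_c b_f) = 318780/(0.85 × 30.1 × 520) = 23.96 mm.
Since a = 23.96 ≤ h_f = 120 mm, the stress block lies entirely in the flange; analyse as a rectangular beam of width b_f.
M_n = T(d − a/2) = 318780 × (560 − 11.98) = 174.70 × 10⁶ N·mm.
M_n = 174.70 kN·m.

M_n ≈ 175 kN·m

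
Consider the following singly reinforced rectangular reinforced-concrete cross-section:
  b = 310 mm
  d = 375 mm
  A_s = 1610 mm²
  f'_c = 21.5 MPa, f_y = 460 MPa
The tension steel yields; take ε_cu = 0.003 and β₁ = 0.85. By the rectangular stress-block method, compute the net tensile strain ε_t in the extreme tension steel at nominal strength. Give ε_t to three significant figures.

ε_t ≈ 0.00431

a = A_s f_y/(0.85 f'_c b) = 130.73 mm.
β₁ = 0.85, so c = a/β₁ = 130.73/0.85 = 153.80 mm.
From the linear strain diagram with ε_cu = 0.003: ε_t = 0.003 (d − c)/c = 0.003 × (375 − 153.80)/153.80 = 0.00431.
ε_t is between 0.004 and 0.005 — transition zone.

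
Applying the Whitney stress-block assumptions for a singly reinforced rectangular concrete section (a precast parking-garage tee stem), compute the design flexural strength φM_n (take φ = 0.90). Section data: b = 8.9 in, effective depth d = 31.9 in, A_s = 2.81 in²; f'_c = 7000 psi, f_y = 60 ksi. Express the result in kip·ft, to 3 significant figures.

T = A_s f_y = 2.81 × 60 = 168.6 kips.
a = T/(0.85 f'_c b) = 168.6/(0.85 × 7 × 8.9) = 3.184 in.
M_n = T(d − a/2) = 168.6 × (31.9 − 1.592) = 5109.9 kip·in = 5109.9/12 = 425.83 kip·ft.
φM_n = 0.90 × 425.83 = 383.25 kip·ft.

φM_n ≈ 383 kip·ft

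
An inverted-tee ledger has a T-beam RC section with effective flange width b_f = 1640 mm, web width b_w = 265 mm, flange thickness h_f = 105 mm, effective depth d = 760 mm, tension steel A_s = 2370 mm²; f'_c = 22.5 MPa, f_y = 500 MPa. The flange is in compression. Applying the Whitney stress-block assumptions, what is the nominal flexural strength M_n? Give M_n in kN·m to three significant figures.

Tension: T = A_s f_y = 2370 × 500 = 1185000 N.
Try a within the flange: a = T/(0.85 f'_c b_f) = 1185000/(0.85 × 22.5 × 1640) = 37.78 mm.
Since a = 37.78 ≤ h_f = 105 mm, the stress block lies entirely in the flange; analyse as a rectangular beam of width b_f.
M_n = T(d − a/2) = 1185000 × (760 − 18.89) = 878.22 × 10⁶ N·mm.
M_n = 878.22 kN·m.

M_n ≈ 878 kN·m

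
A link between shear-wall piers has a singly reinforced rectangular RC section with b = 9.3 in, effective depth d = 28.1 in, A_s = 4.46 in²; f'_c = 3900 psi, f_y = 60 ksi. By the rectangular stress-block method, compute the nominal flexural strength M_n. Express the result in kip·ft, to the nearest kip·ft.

T = A_s f_y = 4.46 × 60 = 267.6 kips.
a = T/(0.85 f'_c b) = 267.6/(0.85 × 3.9 × 9.3) = 8.680 in.
M_n = T(d − a/2) = 267.6 × (28.1 − 4.34) = 6358.2 kip·in = 6358.2/12 = 529.85 kip·ft.

M_n ≈ 530 kip·ft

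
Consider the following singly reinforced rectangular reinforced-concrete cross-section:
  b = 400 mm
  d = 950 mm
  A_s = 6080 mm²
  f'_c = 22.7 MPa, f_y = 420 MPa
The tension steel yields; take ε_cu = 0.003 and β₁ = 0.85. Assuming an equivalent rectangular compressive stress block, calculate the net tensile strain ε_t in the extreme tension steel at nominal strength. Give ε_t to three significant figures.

ε_t ≈ 0.00432

a = A_s f_y/(0.85 f'_c b) = 330.86 mm.
β₁ = 0.85, so c = a/β₁ = 330.86/0.85 = 389.25 mm.
From the linear strain diagram with ε_cu = 0.003: ε_t = 0.003 (d − c)/c = 0.003 × (950 − 389.25)/389.25 = 0.00432.
ε_t is between 0.004 and 0.005 — transition zone.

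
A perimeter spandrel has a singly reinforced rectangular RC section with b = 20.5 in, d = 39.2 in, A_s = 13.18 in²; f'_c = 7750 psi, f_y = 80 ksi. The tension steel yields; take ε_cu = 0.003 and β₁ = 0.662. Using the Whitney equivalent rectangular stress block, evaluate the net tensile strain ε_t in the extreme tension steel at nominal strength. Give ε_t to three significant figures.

a = A_s f_y/(0.85 f'_c b) = 7.808 in.
β₁ = 0.662, so c = a/β₁ = 7.808/0.662 = 11.795 in.
From the linear strain diagram with ε_cu = 0.003: ε_t = 0.003 (d − c)/c = 0.003 × (39.2 − 11.795)/11.795 = 0.00697.
Since ε_t ≥ 0.005, the section is tension-controlled.

ε_t ≈ 0.00697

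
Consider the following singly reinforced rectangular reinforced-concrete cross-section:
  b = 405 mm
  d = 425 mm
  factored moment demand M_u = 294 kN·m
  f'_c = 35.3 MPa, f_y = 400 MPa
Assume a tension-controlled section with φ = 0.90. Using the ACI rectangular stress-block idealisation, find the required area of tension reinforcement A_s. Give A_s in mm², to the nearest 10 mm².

M_n = M_u/φ = 294/0.90 = 326.667 kN·m.
With M_n = 0.85 f'_c a b (d − a/2), solve the quadratic for a:
a = d − √(d² − 2M_n/(0.85 f'_c b)) = 425 − √(425² − 2 × 326.667×10⁶/(0.85 × 35.3 × 405)) = 68.82 mm.
A_s = 0.85 f'_c a b / f_y = 0.85 × 35.3 × 68.82 × 405 / 400 = 2090.8 mm².

A_s ≈ 2090 mm²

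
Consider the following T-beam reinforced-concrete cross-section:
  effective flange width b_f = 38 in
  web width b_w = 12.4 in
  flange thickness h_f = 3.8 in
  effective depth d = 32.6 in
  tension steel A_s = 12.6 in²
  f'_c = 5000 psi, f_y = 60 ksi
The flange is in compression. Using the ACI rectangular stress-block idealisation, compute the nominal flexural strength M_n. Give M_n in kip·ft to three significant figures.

Tension: T = A_s f_y = 12.6 × 60 = 756 kips.
Try a within the flange: a = T/(0.85 f'_c b_f) = 756/(0.85 × 5 × 38) = 4.681 in.
a = 4.681 > h_f = 3.8 in: the block extends into the web. Split into flange-overhang and web parts.
C_f = 0.85 f'_c (b_f − b_w) h_f = 0.85 × 5 × (38 − 12.4) × 3.8 = 413.4 kips.
Remaining web compression depth: a_w = (T − C_f)/(0.85 f'_c b_w) = (756 − 413.4)/(0.85 × 5 × 12.4) = 6.501 in.
M_n = C_f(d − h_f/2) + (T − C_f)(d − a_w/2) = 413.4 × (32.6 − 1.9) + 342.6 × (32.6 − 3.2505) = 12691.4 + 10055.1 = 22746.5 kip·in.
M_n = 22746.5/12 = 1895.54 kip·ft.

M_n ≈ 1900 kip·ft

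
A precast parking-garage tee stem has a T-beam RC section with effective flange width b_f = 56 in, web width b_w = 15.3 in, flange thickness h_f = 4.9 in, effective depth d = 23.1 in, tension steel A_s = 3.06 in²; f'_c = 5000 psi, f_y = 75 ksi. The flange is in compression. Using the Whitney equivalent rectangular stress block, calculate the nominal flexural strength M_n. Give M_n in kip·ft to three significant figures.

Tension: T = A_s f_y = 3.06 × 75 = 229.5 kips.
Try a within the flange: a = T/(0.85 f'_c b_f) = 229.5/(0.85 × 5 × 56) = 0.964 in.
Since a = 0.964 ≤ h_f = 4.9 in, the stress block lies entirely in the flange; analyse as a rectangular beam of width b_f.
M_n = T(d − a/2) = 229.5 × (23.1 − 0.482) = 5190.8 kip·in.
M_n = 5190.8/12 = 432.57 kip·ft.

M_n ≈ 433 kip·ft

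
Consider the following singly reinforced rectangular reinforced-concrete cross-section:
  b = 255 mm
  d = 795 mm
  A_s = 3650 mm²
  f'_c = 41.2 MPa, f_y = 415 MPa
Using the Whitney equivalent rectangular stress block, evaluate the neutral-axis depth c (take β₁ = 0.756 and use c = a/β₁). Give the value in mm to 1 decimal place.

T = A_s f_y = 3650 × 415 = 1514750 N = 1514.75 kN.
Setting C = 0.85 f'_c a b equal to T: a = 1514750/(0.85 × 41.2 × 255) = 169.623 mm.
With β₁ = 0.756, c = a/β₁ = 169.623/0.756 = 224.4 mm.

c ≈ 224.4 mm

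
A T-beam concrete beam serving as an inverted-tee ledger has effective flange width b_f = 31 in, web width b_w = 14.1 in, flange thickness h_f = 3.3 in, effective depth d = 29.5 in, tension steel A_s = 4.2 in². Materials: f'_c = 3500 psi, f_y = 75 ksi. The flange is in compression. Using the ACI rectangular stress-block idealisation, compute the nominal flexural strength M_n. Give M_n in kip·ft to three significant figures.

M_n ≈ 729 kip·ft

Tension: T = A_s f_y = 4.2 × 75 = 315 kips.
Try a within the flange: a = T/(0.85 f'_c b_f) = 315/(0.85 × 3.5 × 31) = 3.416 in.
a = 3.416 > h_f = 3.3 in: the block extends into the web. Split into flange-overhang and web parts.
C_f = 0.85 f'_c (b_f − b_w) h_f = 0.85 × 3.5 × (31 − 14.1) × 3.3 = 165.9 kips.
Remaining web compression depth: a_w = (T − C_f)/(0.85 f'_c b_w) = (315 − 165.9)/(0.85 × 3.5 × 14.1) = 3.554 in.
M_n = C_f(d − h_f/2) + (T − C_f)(d − a_w/2) = 165.9 × (29.5 − 1.65) + 149.1 × (29.5 − 1.777) = 4620.3 + 4133.5 = 8753.8 kip·in.
M_n = 8753.8/12 = 729.48 kip·ft.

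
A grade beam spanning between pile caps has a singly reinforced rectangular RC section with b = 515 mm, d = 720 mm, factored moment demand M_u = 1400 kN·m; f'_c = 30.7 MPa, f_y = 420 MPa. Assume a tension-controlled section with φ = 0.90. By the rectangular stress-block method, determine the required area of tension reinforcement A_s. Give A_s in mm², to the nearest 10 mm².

A_s ≈ 5900 mm²

M_n = M_u/φ = 1400/0.90 = 1555.56 kN·m.
With M_n = 0.85 f'_c a b (d − a/2), solve the quadratic for a:
a = d − √(d² − 2M_n/(0.85 f'_c b)) = 720 − √(720² − 2 × 1555.56×10⁶/(0.85 × 30.7 × 515)) = 184.37 mm.
A_s = 0.85 f'_c a b / f_y = 0.85 × 30.7 × 184.37 × 515 / 420 = 5899.4 mm².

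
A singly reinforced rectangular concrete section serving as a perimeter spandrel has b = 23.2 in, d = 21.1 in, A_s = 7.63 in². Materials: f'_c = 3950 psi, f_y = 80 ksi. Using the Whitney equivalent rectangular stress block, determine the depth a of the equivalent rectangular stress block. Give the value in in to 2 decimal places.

a ≈ 7.84 in

T = A_s f_y = 7.63 × 80 = 610.4 kips.
a = T/(0.85 f'_c b) = 610.4/(0.85 × 3.95 × 23.2) = 7.84 in.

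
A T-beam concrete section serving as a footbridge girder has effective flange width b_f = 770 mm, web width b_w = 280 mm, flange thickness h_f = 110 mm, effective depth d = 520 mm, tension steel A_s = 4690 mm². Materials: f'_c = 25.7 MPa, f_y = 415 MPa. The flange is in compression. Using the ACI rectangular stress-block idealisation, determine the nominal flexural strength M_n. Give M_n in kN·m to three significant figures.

M_n ≈ 899 kN·m

Tension: T = A_s f_y = 4690 × 415 = 1946350 N.
Try a within the flange: a = T/(0.85 f'_c b_f) = 1946350/(0.85 × 25.7 × 770) = 115.71 mm.
a = 115.71 > h_f = 110 mm: the block extends into the web. Split into flange-overhang and web parts.
C_f = 0.85 f'_c (b_f − b_w) h_f = 0.85 × 25.7 × (770 − 280) × 110 = 1177446 N.
Remaining web compression depth: a_w = (T − C_f)/(0.85 f'_c b_w) = (1946350 − 1177446)/(0.85 × 25.7 × 280) = 125.71 mm.
M_n = C_f(d − h_f/2) + (T − C_f)(d − a_w/2) = 1177446 × (520 − 55) + 768904 × (520 − 62.855) = 547.51 + 351.50 = 899.01 × 10⁶ N·mm.
M_n = 899.01 kN·m.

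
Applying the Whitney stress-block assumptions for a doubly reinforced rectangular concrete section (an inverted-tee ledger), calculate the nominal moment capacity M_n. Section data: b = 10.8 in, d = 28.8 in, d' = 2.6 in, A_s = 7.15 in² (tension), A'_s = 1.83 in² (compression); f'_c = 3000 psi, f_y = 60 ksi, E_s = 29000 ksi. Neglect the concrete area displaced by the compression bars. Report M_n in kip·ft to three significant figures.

M_n ≈ 852 kip·ft

Assume both steels yield.
a = (A_s − A'_s) f_y/(0.85 f'_c b) = (7.15 − 1.83) × 60/(0.85 × 3 × 10.8) = 11.590 in.
c = a/β₁ = 11.590/0.85 = 13.635 in; ε'_s = 0.003(c − d')/c = 0.0024 ≥ ε_y = 0.0021, so the compression steel yields.
M_n = (A_s − A'_s) f_y (d − a/2) + A'_s f_y (d − d') = 319.2 × (28.8 − 5.795) + 109.8 × (28.8 − 2.6) = 7343.2 + 2876.8 = 10220.0 kip·in = 10220.0/12 = 851.67 kip·ft.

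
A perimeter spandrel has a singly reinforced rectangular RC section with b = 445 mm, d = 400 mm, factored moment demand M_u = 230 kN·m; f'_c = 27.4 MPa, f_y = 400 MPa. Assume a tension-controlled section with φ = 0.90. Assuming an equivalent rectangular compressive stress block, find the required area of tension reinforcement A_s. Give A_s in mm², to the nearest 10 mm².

M_n = M_u/φ = 230/0.90 = 255.556 kN·m.
With M_n = 0.85 f'_c a b (d − a/2), solve the quadratic for a:
a = d − √(d² − 2M_n/(0.85 f'_c b)) = 400 − √(400² − 2 × 255.556×10⁶/(0.85 × 27.4 × 445)) = 67.31 mm.
A_s = 0.85 f'_c a b / f_y = 0.85 × 27.4 × 67.31 × 445 / 400 = 1744.0 mm².

A_s ≈ 1740 mm²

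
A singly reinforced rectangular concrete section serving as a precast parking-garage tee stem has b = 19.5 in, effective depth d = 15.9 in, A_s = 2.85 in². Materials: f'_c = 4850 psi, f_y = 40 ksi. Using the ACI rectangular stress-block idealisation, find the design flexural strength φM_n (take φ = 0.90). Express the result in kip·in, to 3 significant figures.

φM_n ≈ 1560 kip·in

T = A_s f_y = 2.85 × 40 = 114 kips.
a = T/(0.85 f'_c b) = 114/(0.85 × 4.85 × 19.5) = 1.418 in.
M_n = T(d − a/2) = 114 × (15.9 − 0.709) = 1731.8 kip·in.
φM_n = 0.90 × 1731.8 = 1558.6 kip·in.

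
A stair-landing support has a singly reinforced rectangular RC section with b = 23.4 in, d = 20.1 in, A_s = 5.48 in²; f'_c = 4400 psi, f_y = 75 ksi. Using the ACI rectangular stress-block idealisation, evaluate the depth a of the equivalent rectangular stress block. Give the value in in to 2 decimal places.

a ≈ 4.70 in

T = A_s f_y = 5.48 × 75 = 411 kips.
a = T/(0.85 f'_c b) = 411/(0.85 × 4.4 × 23.4) = 4.70 in.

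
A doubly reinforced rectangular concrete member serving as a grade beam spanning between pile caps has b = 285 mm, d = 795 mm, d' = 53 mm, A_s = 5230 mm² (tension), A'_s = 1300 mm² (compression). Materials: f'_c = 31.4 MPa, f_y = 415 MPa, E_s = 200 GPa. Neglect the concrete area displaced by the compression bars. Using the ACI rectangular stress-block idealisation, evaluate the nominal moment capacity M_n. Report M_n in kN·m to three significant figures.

M_n ≈ 1520 kN·m

Assume both tension and compression steel yield.
Net tension couple steel: A_s − A'_s = 3930 mm².
a = (A_s − A'_s) f_y / (0.85 f'_c b) = 1630950/(0.85 × 31.4 × 285) = 214.41 mm.
c = a/β₁ = 214.41/0.826 = 259.58 mm; ε'_s = 0.003(c − d')/c = 0.0024 ≥ f_y/E_s = 0.0021, so compression steel does yield.
M_n = (A_s − A'_s) f_y (d − a/2) + A'_s f_y (d − d') = [1630950 × (795 − 107.205) + 539500 × (795 − 53)] × 10⁻⁶ = 1121.76 + 400.31 = 1522.07 kN·m.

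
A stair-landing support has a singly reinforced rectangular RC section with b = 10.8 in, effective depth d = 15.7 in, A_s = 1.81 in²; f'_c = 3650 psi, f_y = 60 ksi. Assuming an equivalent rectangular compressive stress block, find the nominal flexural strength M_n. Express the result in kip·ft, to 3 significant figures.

T = A_s f_y = 1.81 × 60 = 108.6 kips.
a = T/(0.85 f'_c b) = 108.6/(0.85 × 3.65 × 10.8) = 3.241 in.
M_n = T(d − a/2) = 108.6 × (15.7 − 1.6205) = 1529.0 kip·in = 1529.0/12 = 127.42 kip·ft.

M_n ≈ 127 kip·ft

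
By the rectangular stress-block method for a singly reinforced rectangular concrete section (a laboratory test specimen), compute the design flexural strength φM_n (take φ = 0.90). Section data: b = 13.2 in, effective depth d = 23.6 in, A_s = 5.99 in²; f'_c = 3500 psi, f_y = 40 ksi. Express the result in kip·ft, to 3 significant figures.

φM_n ≈ 369 kip·ft

T = A_s f_y = 5.99 × 40 = 239.6 kips.
a = T/(0.85 f'_c b) = 239.6/(0.85 × 3.5 × 13.2) = 6.101 in.
M_n = T(d − a/2) = 239.6 × (23.6 − 3.0505) = 4923.7 kip·in = 4923.7/12 = 410.31 kip·ft.
φM_n = 0.90 × 410.31 = 369.28 kip·ft.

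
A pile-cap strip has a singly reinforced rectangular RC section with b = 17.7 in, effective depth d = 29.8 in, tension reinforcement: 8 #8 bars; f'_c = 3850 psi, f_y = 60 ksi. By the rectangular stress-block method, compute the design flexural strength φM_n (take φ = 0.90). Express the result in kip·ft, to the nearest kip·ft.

A_s = 8 × 0.79 = 6.32 in².
T = A_s f_y = 6.32 × 60 = 379.2 kips.
a = T/(0.85 f'_c b) = 379.2/(0.85 × 3.85 × 17.7) = 6.547 in.
M_n = T(d − a/2) = 379.2 × (29.8 − 3.2735) = 10058.8 kip·in = 10058.8/12 = 838.23 kip·ft.
φM_n = 0.90 × 838.23 = 754.41 kip·ft.

φM_n ≈ 754 kip·ft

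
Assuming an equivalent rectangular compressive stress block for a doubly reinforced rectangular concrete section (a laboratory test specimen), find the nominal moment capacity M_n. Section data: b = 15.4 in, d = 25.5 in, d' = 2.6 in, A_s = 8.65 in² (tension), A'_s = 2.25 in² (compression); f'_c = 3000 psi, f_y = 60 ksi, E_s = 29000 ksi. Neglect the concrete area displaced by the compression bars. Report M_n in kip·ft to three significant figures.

M_n ≈ 917 kip·ft

Assume both steels yield.
a = (A_s − A'_s) f_y/(0.85 f'_c b) = (8.65 − 2.25) × 60/(0.85 × 3 × 15.4) = 9.778 in.
c = a/β₁ = 9.778/0.85 = 11.504 in; ε'_s = 0.003(c − d')/c = 0.0023 ≥ ε_y = 0.0021, so the compression steel yields.
M_n = (A_s − A'_s) f_y (d − a/2) + A'_s f_y (d − d') = 384 × (25.5 − 4.889) + 135 × (25.5 − 2.6) = 7914.6 + 3091.5 = 11006.1 kip·in = 11006.1/12 = 917.18 kip·ft.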